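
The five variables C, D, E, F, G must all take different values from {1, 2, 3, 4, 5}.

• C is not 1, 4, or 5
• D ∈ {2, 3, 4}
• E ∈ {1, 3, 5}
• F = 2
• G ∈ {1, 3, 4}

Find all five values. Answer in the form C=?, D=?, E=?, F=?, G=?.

C=3, D=4, E=5, F=2, G=1

F has just one choice, so F = 2. Strike 2 from C, D.
C's domain is down to {3}, so C = 3. Eliminate 3 elsewhere: D, E, G.
D has just one choice, so D = 4. So G can't be 4.
G must be 1 (only option left). Remove 1 from E.
That leaves E = 5.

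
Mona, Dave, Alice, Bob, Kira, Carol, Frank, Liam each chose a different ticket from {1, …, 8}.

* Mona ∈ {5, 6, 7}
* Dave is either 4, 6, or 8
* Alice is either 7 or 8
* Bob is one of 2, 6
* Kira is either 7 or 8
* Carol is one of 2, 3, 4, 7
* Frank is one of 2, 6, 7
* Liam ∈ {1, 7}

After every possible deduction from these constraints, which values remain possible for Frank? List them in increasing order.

2, 6

Among the 8 variables, 1 fits only Liam (and all 8 values in {1, 2, 3, 4, 5, 6, 7, 8} must be used), so Liam = 1.
The 7 still-open variables together cover exactly {2, 3, 4, 5, 6, 7, 8} — 7 values for 7 variables — and 3 appears only in Carol's list, so Carol = 3.
The 6 still-open variables draw from only 6 values {2, 4, 5, 6, 7, 8}, so each is used; only Dave can be 4, hence Dave = 4.
The 5 still-open variables draw from only 5 values {2, 5, 6, 7, 8}, so each is used; only Mona can be 5, hence Mona = 5.
Alice and Kira share exactly the 2 values {7, 8}; by pigeonhole those values go to them, so strike 7, 8 from Frank.
No further eliminations apply; Frank can still be any of 2, 6.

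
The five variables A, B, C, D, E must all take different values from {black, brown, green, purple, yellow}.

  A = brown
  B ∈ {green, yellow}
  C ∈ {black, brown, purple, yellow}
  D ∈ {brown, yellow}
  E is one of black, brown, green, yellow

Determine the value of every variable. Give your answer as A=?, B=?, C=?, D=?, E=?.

A has just one choice, so A = brown. Strike brown from C, D, E.
That leaves D = yellow. So B, C, E can't be yellow.
B's domain is down to {green}, so B = green. Remove green from E.
E has just one choice, so E = black. So C can't be black.
C must be purple (only option left).

A=brown, B=green, C=purple, D=yellow, E=black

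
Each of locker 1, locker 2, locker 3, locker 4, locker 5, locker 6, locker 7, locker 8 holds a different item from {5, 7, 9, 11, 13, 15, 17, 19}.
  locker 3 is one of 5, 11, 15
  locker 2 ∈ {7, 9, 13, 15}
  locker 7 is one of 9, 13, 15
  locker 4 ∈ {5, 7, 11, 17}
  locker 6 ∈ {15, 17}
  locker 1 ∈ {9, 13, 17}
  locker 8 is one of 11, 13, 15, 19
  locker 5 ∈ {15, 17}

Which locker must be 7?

The 8 variables together cover exactly {5, 7, 9, 11, 13, 15, 17, 19} — 8 values for 8 variables — and 19 appears only in locker 8's list, so locker 8 = 19.
locker 5 and locker 6 between them cover only {15, 17} — a naked pair. Remove those values from locker 1, locker 2, locker 3, locker 4, locker 7.
The 2 variables locker 1 and locker 7 are confined to {9, 13}, which locks those values in; drop them from locker 2.
So 7 goes to locker 2.

locker 2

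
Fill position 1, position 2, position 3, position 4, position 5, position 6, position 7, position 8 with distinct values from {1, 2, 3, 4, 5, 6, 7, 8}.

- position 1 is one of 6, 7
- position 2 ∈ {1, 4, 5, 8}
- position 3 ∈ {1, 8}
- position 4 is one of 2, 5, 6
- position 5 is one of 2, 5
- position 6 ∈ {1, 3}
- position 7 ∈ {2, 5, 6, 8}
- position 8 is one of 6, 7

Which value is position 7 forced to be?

The 8 variables draw from only 8 values {1, 2, 3, 4, 5, 6, 7, 8}, so each is used; only position 6 can be 3, hence position 6 = 3.
The 7 still-open variables draw from only 7 values {1, 2, 4, 5, 6, 7, 8}, so each is used; only position 2 can be 4, hence position 2 = 4.
The 6 still-open variables draw from only 6 values {1, 2, 5, 6, 7, 8}, so each is used; only position 3 can be 1, hence position 3 = 1.
The 5 still-open variables draw from only 5 values {2, 5, 6, 7, 8}, so each is used; only position 7 can be 8, hence position 7 = 8.

8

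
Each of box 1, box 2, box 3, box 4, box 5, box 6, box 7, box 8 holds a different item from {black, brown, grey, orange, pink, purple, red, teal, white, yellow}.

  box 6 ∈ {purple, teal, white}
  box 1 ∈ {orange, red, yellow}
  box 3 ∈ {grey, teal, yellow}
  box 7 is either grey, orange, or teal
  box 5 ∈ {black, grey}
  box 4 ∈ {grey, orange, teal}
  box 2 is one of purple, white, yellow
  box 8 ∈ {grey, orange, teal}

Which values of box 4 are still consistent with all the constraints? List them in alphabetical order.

grey, orange, teal

Among the 8 variables, black fits only box 5 (and all 8 values in {black, grey, orange, purple, red, teal, white, yellow} must be used), so box 5 = black.
The 7 still-open variables draw from only 7 values {grey, orange, purple, red, teal, white, yellow}, so each is used; only box 1 can be red, hence box 1 = red.
The 3 variables box 4, box 7, box 8 are confined to {grey, orange, teal}, which locks those values in; drop them from box 3, box 6.
That leaves box 3 = yellow. Eliminate yellow elsewhere: box 2.
No further eliminations apply; box 4 can still be any of grey, orange, teal.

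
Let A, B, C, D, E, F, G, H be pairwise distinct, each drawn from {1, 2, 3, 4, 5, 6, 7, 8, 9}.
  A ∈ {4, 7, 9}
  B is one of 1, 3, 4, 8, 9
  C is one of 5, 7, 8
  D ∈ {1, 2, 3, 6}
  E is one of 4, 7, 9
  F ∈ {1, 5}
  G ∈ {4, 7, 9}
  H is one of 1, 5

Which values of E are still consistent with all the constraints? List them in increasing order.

F and H share exactly the 2 values {1, 5}; by pigeonhole those values go to them, so strike 1, 5 from B, C, D.
A, E, G between them cover only {4, 7, 9} — a naked triple. Remove those values from B, C.
C must be 8 (only option left). Strike 8 from B.
B must be 3 (only option left). Remove 3 from D.
No further eliminations apply; E can still be any of 4, 7, 9.

4, 7, 9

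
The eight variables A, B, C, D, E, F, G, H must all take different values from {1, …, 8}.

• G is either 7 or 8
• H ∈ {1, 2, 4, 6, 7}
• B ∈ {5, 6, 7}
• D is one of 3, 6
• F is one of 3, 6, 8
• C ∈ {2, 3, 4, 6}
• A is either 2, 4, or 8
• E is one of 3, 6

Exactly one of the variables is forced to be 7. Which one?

G

Among the 8 variables, 1 fits only H (and all 8 values in {1, 2, 3, 4, 5, 6, 7, 8} must be used), so H = 1.
The 7 still-open variables draw from only 7 values {2, 3, 4, 5, 6, 7, 8}, so each is used; only B can be 5, hence B = 5.
Among the 6 still-open variables, 7 fits only G (and all 6 values in {2, 3, 4, 6, 7, 8} must be used), so G = 7.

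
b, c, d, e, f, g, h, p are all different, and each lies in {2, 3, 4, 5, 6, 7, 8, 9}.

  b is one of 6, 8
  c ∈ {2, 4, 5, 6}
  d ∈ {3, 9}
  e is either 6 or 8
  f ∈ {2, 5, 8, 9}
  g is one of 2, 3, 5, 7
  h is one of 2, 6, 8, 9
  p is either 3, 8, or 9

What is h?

The 8 variables together cover exactly {2, 3, 4, 5, 6, 7, 8, 9} — 8 values for 8 variables — and 4 appears only in c's list, so c = 4.
Among the 7 still-open variables, 7 fits only g (and all 7 values in {2, 3, 5, 6, 7, 8, 9} must be used), so g = 7.
Among the 6 still-open variables, 5 fits only f (and all 6 values in {2, 3, 5, 6, 8, 9} must be used), so f = 5.
The 5 still-open variables together cover exactly {2, 3, 6, 8, 9} — 5 values for 5 variables — and 2 appears only in h's list, so h = 2.

2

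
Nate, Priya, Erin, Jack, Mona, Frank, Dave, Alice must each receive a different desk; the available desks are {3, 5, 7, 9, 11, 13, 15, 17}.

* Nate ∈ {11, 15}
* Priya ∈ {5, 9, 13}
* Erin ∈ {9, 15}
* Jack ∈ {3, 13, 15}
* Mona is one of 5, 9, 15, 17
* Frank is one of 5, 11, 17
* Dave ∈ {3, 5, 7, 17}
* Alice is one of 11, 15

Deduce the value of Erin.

The 8 variables together cover exactly {3, 5, 7, 9, 11, 13, 15, 17} — 8 values for 8 variables — and 7 appears only in Dave's list, so Dave = 7.
Among the 7 still-open variables, 3 fits only Jack (and all 7 values in {3, 5, 9, 11, 13, 15, 17} must be used), so Jack = 3.
Among the 6 still-open variables, 13 fits only Priya (and all 6 values in {5, 9, 11, 13, 15, 17} must be used), so Priya = 13.
Nate and Alice between them cover only {11, 15} — a naked pair. Remove those values from Erin, Mona, Frank.
So Erin = 9.

9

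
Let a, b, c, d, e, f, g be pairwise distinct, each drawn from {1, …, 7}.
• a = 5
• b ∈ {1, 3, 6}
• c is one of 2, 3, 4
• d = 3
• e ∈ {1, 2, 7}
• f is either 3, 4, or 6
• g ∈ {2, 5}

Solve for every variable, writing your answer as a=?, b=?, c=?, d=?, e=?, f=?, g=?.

a must be 5 (only option left). So g can't be 5.
That leaves d = 3. Remove 3 from b, c, f.
g must be 2 (only option left). So c, e can't be 2.
c must be 4 (only option left). So f can't be 4.
f must be 6 (only option left). Eliminate 6 elsewhere: b.
That leaves b = 1. Eliminate 1 elsewhere: e.
e's domain is down to {7}, so e = 7.

a=5, b=1, c=4, d=3, e=7, f=6, g=2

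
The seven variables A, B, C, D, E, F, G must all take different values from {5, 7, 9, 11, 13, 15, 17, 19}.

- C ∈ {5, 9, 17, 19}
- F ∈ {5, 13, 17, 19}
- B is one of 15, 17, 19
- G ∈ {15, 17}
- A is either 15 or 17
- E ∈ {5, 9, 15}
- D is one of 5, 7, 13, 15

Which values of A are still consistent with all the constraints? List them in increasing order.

The 7 variables together cover exactly {5, 7, 9, 13, 15, 17, 19} — 7 values for 7 variables — and 7 appears only in D's list, so D = 7.
The 6 still-open variables together cover exactly {5, 9, 13, 15, 17, 19} — 6 values for 6 variables — and 13 appears only in F's list, so F = 13.
A and G share exactly the 2 values {15, 17}; by pigeonhole those values go to them, so strike 15, 17 from B, C, E.
B's domain is down to {19}, so B = 19. Remove 19 from C.
No further eliminations apply; A can still be any of 15, 17.

15, 17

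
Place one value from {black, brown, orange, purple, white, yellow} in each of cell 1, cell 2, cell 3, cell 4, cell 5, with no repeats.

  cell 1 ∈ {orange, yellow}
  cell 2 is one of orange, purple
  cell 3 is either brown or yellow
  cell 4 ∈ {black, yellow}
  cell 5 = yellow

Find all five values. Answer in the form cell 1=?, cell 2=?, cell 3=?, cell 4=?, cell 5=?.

cell 1=orange, cell 2=purple, cell 3=brown, cell 4=black, cell 5=yellow

cell 5's domain is down to {yellow}, so cell 5 = yellow. Strike yellow from cell 1, cell 3, cell 4.
cell 1 must be orange (only option left). Strike orange from cell 2.
cell 2 must be purple (only option left).
cell 3 must be brown (only option left).
That leaves cell 4 = black.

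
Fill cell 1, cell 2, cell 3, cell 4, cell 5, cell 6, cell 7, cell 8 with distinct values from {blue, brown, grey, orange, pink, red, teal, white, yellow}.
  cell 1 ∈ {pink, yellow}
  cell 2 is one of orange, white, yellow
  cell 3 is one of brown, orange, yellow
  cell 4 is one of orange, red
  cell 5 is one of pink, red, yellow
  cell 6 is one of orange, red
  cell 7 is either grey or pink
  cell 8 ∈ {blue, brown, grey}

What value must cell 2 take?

white

The 8 variables together cover exactly {blue, brown, grey, orange, pink, red, white, yellow} — 8 values for 8 variables — and blue appears only in cell 8's list, so cell 8 = blue.
Among the 7 still-open variables, brown fits only cell 3 (and all 7 values in {brown, grey, orange, pink, red, white, yellow} must be used), so cell 3 = brown.
The 6 still-open variables draw from only 6 values {grey, orange, pink, red, white, yellow}, so each is used; only cell 7 can be grey, hence cell 7 = grey.
The 5 still-open variables draw from only 5 values {orange, pink, red, white, yellow}, so each is used; only cell 2 can be white, hence cell 2 = white.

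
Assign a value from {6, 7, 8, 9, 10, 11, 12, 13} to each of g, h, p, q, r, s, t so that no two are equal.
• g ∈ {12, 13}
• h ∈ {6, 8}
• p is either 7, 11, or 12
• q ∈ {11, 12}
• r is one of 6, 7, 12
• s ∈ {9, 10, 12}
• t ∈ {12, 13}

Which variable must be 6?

r

g and t between them cover only {12, 13} — a naked pair. Remove those values from p, q, r, s.
q's domain is down to {11}, so q = 11. Strike 11 from p.
p's domain is down to {7}, so p = 7. So r can't be 7.
So 6 goes to r.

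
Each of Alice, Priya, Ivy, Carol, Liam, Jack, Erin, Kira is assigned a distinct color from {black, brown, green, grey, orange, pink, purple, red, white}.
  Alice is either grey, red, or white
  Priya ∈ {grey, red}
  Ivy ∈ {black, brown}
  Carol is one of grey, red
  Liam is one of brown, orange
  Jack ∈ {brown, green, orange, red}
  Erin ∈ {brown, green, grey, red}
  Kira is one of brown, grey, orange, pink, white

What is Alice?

white

The 8 variables draw from only 8 values {black, brown, green, grey, orange, pink, red, white}, so each is used; only Ivy can be black, hence Ivy = black.
Among the 7 still-open variables, pink fits only Kira (and all 7 values in {brown, green, grey, orange, pink, red, white} must be used), so Kira = pink.
The 6 still-open variables draw from only 6 values {brown, green, grey, orange, red, white}, so each is used; only Alice can be white, hence Alice = white.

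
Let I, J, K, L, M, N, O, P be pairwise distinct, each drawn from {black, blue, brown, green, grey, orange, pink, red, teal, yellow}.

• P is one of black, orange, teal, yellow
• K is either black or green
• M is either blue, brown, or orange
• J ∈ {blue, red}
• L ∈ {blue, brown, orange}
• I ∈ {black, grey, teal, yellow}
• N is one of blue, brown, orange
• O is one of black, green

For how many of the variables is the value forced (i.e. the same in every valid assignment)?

1

The 2 variables K and O are confined to {black, green}, which locks those values in; drop them from I, P.
L, M, N between them cover only {blue, brown, orange} — a naked triple. Remove those values from J, P.
J must be red (only option left).
Determined: J=red. The other variables each still have more than one consistent value. That makes 1.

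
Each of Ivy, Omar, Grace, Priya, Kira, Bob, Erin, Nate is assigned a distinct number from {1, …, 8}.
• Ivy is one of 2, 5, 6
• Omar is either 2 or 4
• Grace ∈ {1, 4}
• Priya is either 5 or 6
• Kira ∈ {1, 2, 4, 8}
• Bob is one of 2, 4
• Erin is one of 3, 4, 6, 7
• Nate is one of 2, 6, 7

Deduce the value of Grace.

The 8 variables together cover exactly {1, 2, 3, 4, 5, 6, 7, 8} — 8 values for 8 variables — and 3 appears only in Erin's list, so Erin = 3.
Among the 7 still-open variables, 7 fits only Nate (and all 7 values in {1, 2, 4, 5, 6, 7, 8} must be used), so Nate = 7.
The 6 still-open variables together cover exactly {1, 2, 4, 5, 6, 8} — 6 values for 6 variables — and 8 appears only in Kira's list, so Kira = 8.
The 5 still-open variables together cover exactly {1, 2, 4, 5, 6} — 5 values for 5 variables — and 1 appears only in Grace's list, so Grace = 1.

1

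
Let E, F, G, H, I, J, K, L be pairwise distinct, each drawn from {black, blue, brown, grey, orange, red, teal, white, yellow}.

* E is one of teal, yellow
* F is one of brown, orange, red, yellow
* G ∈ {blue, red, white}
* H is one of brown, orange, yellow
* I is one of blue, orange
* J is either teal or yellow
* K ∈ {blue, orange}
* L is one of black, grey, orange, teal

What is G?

white

The 2 variables E and J are confined to {teal, yellow}, which locks those values in; drop them from F, H, L.
I and K between them cover only {blue, orange} — a naked pair. Remove those values from F, G, H, L.
H has just one choice, so H = brown. So F can't be brown.
F's domain is down to {red}, so F = red. Strike red from G.
So G = white.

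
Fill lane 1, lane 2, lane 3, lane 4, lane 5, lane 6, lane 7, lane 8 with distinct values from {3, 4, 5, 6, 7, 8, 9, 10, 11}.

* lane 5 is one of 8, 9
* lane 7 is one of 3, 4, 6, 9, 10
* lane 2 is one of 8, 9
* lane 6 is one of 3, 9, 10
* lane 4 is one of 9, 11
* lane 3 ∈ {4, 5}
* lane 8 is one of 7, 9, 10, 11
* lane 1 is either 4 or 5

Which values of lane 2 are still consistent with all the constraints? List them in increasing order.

The 2 variables lane 1 and lane 3 are confined to {4, 5}, which locks those values in; drop them from lane 7.
lane 2 and lane 5 share exactly the 2 values {8, 9}; by pigeonhole those values go to them, so strike 8, 9 from lane 4, lane 6, lane 7, lane 8.
lane 4 has just one choice, so lane 4 = 11. So lane 8 can't be 11.
No further eliminations apply; lane 2 can still be any of 8, 9.

8, 9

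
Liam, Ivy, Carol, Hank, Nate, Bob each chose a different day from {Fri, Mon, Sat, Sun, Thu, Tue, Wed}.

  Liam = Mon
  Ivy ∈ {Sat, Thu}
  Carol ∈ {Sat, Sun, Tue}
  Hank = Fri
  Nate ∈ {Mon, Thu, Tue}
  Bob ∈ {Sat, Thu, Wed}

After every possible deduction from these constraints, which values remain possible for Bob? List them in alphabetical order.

Sat, Thu, Wed

Liam's domain is down to {Mon}, so Liam = Mon. Strike Mon from Nate.
Hank has just one choice, so Hank = Fri.
No further eliminations apply; Bob can still be any of Sat, Thu, Wed.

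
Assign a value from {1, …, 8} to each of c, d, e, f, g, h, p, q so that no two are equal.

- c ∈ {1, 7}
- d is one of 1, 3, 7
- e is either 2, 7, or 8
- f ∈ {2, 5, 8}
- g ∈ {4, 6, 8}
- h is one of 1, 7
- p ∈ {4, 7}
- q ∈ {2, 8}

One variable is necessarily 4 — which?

The 8 variables together cover exactly {1, 2, 3, 4, 5, 6, 7, 8} — 8 values for 8 variables — and 3 appears only in d's list, so d = 3.
The 7 still-open variables draw from only 7 values {1, 2, 4, 5, 6, 7, 8}, so each is used; only f can be 5, hence f = 5.
The 6 still-open variables draw from only 6 values {1, 2, 4, 6, 7, 8}, so each is used; only g can be 6, hence g = 6.
The 5 still-open variables draw from only 5 values {1, 2, 4, 7, 8}, so each is used; only p can be 4, hence p = 4.

p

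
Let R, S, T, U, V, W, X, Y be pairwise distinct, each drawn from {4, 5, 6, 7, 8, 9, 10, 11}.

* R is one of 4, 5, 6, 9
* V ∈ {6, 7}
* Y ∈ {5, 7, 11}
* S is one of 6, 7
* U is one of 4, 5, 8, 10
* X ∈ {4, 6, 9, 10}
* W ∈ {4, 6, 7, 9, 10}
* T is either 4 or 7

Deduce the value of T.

The 8 variables draw from only 8 values {4, 5, 6, 7, 8, 9, 10, 11}, so each is used; only U can be 8, hence U = 8.
The 7 still-open variables draw from only 7 values {4, 5, 6, 7, 9, 10, 11}, so each is used; only Y can be 11, hence Y = 11.
Among the 6 still-open variables, 5 fits only R (and all 6 values in {4, 5, 6, 7, 9, 10} must be used), so R = 5.
The 2 variables S and V are confined to {6, 7}, which locks those values in; drop them from T, W, X.
So T = 4.

4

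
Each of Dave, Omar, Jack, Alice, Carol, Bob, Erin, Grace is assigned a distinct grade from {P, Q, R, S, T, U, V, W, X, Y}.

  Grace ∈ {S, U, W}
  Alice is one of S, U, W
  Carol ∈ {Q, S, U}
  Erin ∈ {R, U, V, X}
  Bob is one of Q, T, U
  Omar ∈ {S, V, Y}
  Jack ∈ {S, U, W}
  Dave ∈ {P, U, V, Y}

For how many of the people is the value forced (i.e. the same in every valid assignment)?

The 3 variables Jack, Alice, Grace are confined to {S, U, W}, which locks those values in; drop them from Dave, Omar, Carol, Bob, Erin.
Carol's domain is down to {Q}, so Carol = Q. Strike Q from Bob.
Bob has just one choice, so Bob = T.
Determined: Carol=Q, Bob=T. The other people each still have more than one consistent value. That makes 2.

2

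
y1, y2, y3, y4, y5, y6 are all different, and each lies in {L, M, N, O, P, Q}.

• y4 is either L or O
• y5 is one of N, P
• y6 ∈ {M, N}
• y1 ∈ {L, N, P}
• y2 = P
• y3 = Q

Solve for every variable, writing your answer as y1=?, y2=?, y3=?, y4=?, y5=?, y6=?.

y1=L, y2=P, y3=Q, y4=O, y5=N, y6=M

y2 has just one choice, so y2 = P. Eliminate P elsewhere: y1, y5.
That leaves y3 = Q.
y5's domain is down to {N}, so y5 = N. Eliminate N elsewhere: y1, y6.
That leaves y6 = M.
y1 must be L (only option left). Remove L from y4.
y4's domain is down to {O}, so y4 = O.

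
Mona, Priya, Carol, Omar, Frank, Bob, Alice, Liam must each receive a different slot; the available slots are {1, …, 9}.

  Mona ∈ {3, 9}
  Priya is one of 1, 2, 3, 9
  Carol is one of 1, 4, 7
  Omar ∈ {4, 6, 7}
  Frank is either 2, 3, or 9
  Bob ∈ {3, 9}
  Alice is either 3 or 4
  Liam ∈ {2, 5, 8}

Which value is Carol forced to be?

7

The 2 variables Mona and Bob are confined to {3, 9}, which locks those values in; drop them from Priya, Frank, Alice.
Frank's domain is down to {2}, so Frank = 2. Remove 2 from Priya, Liam.
That leaves Alice = 4. So Carol, Omar can't be 4.
Priya must be 1 (only option left). So Carol can't be 1.
So Carol = 7.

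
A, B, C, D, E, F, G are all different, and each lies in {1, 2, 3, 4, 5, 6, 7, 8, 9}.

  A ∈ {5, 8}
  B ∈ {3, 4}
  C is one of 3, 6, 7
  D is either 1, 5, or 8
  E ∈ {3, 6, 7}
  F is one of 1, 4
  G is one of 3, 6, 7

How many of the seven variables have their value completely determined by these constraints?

C, E, G share exactly the 3 values {3, 6, 7}; by pigeonhole those values go to them, so strike 3, 6, 7 from B.
That leaves B = 4. Strike 4 from F.
F's domain is down to {1}, so F = 1. Strike 1 from D.
Determined: B=4, F=1. The other variables each still have more than one consistent value. That makes 2.

2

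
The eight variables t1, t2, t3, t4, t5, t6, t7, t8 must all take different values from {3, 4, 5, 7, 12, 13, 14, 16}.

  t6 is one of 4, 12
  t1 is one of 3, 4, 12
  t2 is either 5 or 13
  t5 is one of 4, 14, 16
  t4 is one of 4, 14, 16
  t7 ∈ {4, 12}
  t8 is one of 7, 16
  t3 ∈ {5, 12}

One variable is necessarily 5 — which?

The 8 variables draw from only 8 values {3, 4, 5, 7, 12, 13, 14, 16}, so each is used; only t1 can be 3, hence t1 = 3.
Among the 7 still-open variables, 7 fits only t8 (and all 7 values in {4, 5, 7, 12, 13, 14, 16} must be used), so t8 = 7.
The 6 still-open variables together cover exactly {4, 5, 12, 13, 14, 16} — 6 values for 6 variables — and 13 appears only in t2's list, so t2 = 13.
The 5 still-open variables draw from only 5 values {4, 5, 12, 14, 16}, so each is used; only t3 can be 5, hence t3 = 5.

t3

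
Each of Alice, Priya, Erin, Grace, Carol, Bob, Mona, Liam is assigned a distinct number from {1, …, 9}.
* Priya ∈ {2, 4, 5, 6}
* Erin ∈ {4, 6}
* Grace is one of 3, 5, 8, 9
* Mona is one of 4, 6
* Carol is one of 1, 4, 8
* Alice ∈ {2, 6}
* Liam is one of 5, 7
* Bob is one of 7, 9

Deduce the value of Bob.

9

Erin and Mona between them cover only {4, 6} — a naked pair. Remove those values from Alice, Priya, Carol.
Alice's domain is down to {2}, so Alice = 2. Remove 2 from Priya.
Priya must be 5 (only option left). Strike 5 from Grace, Liam.
That leaves Liam = 7. Remove 7 from Bob.
So Bob = 9.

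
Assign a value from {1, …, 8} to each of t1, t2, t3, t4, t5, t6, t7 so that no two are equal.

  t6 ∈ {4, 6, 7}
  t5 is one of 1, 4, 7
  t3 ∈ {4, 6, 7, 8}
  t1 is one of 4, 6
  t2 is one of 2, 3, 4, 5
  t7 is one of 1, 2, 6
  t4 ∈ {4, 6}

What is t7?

t1 and t4 between them cover only {4, 6} — a naked pair. Remove those values from t2, t3, t5, t6, t7.
t6 has just one choice, so t6 = 7. So t3, t5 can't be 7.
t3 must be 8 (only option left).
That leaves t5 = 1. So t7 can't be 1.
So t7 = 2.

2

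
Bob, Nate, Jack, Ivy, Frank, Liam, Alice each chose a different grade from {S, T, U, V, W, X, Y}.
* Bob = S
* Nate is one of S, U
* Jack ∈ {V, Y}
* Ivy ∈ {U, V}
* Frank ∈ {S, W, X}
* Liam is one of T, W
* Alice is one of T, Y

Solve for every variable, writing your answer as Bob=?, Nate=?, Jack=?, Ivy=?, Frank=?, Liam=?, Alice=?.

Bob must be S (only option left). Eliminate S elsewhere: Nate, Frank.
Nate's domain is down to {U}, so Nate = U. Strike U from Ivy.
Ivy's domain is down to {V}, so Ivy = V. Strike V from Jack.
Jack has just one choice, so Jack = Y. Strike Y from Alice.
That leaves Alice = T. Strike T from Liam.
Liam must be W (only option left). Remove W from Frank.
That leaves Frank = X.

Bob=S, Nate=U, Jack=Y, Ivy=V, Frank=X, Liam=W, Alice=T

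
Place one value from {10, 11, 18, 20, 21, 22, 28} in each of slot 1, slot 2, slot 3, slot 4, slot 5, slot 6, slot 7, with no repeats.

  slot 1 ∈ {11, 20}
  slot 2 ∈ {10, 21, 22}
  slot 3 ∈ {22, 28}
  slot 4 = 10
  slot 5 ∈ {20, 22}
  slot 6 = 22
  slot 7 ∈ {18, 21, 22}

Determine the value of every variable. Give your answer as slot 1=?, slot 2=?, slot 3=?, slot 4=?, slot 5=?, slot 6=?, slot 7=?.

slot 4 has just one choice, so slot 4 = 10. Eliminate 10 elsewhere: slot 2.
slot 6's domain is down to {22}, so slot 6 = 22. So slot 2, slot 3, slot 5, slot 7 can't be 22.
slot 2 must be 21 (only option left). Strike 21 from slot 7.
slot 3 must be 28 (only option left).
slot 5's domain is down to {20}, so slot 5 = 20. So slot 1 can't be 20.
slot 7 must be 18 (only option left).
That leaves slot 1 = 11.

slot 1=11, slot 2=21, slot 3=28, slot 4=10, slot 5=20, slot 6=22, slot 7=18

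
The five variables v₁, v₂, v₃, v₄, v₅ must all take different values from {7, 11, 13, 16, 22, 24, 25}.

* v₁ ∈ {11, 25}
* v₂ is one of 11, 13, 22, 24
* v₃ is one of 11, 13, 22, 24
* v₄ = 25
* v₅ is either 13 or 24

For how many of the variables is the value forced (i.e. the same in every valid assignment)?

2

v₄'s domain is down to {25}, so v₄ = 25. Remove 25 from v₁.
v₁ must be 11 (only option left). Remove 11 from v₂, v₃.
Determined: v₁=11, v₄=25. The other variables each still have more than one consistent value. That makes 2.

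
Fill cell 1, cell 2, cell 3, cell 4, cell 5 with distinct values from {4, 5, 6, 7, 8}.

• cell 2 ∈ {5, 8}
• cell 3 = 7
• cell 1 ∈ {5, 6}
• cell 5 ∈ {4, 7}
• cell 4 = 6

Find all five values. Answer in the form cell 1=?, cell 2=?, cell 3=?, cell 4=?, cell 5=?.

cell 3 has just one choice, so cell 3 = 7. So cell 5 can't be 7.
cell 4 has just one choice, so cell 4 = 6. Strike 6 from cell 1.
cell 5's domain is down to {4}, so cell 5 = 4.
cell 1's domain is down to {5}, so cell 1 = 5. Strike 5 from cell 2.
cell 2 has just one choice, so cell 2 = 8.

cell 1=5, cell 2=8, cell 3=7, cell 4=6, cell 5=4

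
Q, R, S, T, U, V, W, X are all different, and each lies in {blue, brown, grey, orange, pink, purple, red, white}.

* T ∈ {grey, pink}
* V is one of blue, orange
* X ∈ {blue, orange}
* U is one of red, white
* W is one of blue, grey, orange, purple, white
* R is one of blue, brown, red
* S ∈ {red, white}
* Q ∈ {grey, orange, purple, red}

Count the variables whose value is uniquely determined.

2

The 8 variables draw from only 8 values {blue, brown, grey, orange, pink, purple, red, white}, so each is used; only R can be brown, hence R = brown.
The 7 still-open variables together cover exactly {blue, grey, orange, pink, purple, red, white} — 7 values for 7 variables — and pink appears only in T's list, so T = pink.
The 2 variables S and U are confined to {red, white}, which locks those values in; drop them from Q, W.
The 2 variables V and X are confined to {blue, orange}, which locks those values in; drop them from Q, W.
Determined: R=brown, T=pink. The other variables each still have more than one consistent value. That makes 2.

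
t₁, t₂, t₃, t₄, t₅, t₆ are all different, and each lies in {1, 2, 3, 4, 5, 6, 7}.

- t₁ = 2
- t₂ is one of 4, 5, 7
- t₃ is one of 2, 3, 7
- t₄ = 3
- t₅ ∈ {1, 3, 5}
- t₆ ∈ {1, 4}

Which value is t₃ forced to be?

7

t₁ must be 2 (only option left). So t₃ can't be 2.
t₄ has just one choice, so t₄ = 3. So t₃, t₅ can't be 3.
So t₃ = 7.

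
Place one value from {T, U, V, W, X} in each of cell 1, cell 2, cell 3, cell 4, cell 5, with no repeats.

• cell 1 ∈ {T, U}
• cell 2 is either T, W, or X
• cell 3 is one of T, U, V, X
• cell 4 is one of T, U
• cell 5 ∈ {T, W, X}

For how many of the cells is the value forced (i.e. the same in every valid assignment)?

The 5 variables together cover exactly {T, U, V, W, X} — 5 values for 5 variables — and V appears only in cell 3's list, so cell 3 = V.
cell 1 and cell 4 between them cover only {T, U} — a naked pair. Remove those values from cell 2, cell 5.
Determined: cell 3=V. The other cells each still have more than one consistent value. That makes 1.

1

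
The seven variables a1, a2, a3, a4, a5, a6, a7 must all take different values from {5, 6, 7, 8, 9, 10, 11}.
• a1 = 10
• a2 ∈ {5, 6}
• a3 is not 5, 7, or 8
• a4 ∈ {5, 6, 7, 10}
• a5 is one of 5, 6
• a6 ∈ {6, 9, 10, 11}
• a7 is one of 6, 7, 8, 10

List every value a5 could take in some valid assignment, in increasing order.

5, 6

a1 has just one choice, so a1 = 10. Remove 10 from a3, a4, a6, a7.
Among the 6 still-open variables, 8 fits only a7 (and all 6 values in {5, 6, 7, 8, 9, 11} must be used), so a7 = 8.
The 5 still-open variables together cover exactly {5, 6, 7, 9, 11} — 5 values for 5 variables — and 7 appears only in a4's list, so a4 = 7.
a2 and a5 share exactly the 2 values {5, 6}; by pigeonhole those values go to them, so strike 5, 6 from a3, a6.
No further eliminations apply; a5 can still be any of 5, 6.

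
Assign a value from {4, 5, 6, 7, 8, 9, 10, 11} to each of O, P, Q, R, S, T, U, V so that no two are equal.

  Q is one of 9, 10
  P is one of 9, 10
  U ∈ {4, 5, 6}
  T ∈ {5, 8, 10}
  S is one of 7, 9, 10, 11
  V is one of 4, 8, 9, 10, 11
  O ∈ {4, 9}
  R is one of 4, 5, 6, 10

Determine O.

4

The 8 variables together cover exactly {4, 5, 6, 7, 8, 9, 10, 11} — 8 values for 8 variables — and 7 appears only in S's list, so S = 7.
The 7 still-open variables draw from only 7 values {4, 5, 6, 8, 9, 10, 11}, so each is used; only V can be 11, hence V = 11.
The 6 still-open variables together cover exactly {4, 5, 6, 8, 9, 10} — 6 values for 6 variables — and 8 appears only in T's list, so T = 8.
P and Q between them cover only {9, 10} — a naked pair. Remove those values from O, R.
So O = 4.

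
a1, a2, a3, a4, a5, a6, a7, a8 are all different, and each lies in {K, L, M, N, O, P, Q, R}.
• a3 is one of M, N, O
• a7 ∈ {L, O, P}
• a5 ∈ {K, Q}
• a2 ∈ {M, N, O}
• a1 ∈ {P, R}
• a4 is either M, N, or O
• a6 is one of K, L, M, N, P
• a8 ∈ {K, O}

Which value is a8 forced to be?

K

The 8 variables together cover exactly {K, L, M, N, O, P, Q, R} — 8 values for 8 variables — and Q appears only in a5's list, so a5 = Q.
Among the 7 still-open variables, R fits only a1 (and all 7 values in {K, L, M, N, O, P, R} must be used), so a1 = R.
The 3 variables a2, a3, a4 are confined to {M, N, O}, which locks those values in; drop them from a6, a7, a8.
So a8 = K.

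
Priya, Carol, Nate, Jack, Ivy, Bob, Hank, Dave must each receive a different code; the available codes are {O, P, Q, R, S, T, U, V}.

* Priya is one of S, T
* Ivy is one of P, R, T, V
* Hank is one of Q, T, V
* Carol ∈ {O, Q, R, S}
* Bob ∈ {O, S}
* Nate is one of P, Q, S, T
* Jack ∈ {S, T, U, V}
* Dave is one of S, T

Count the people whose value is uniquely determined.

2

The 8 variables draw from only 8 values {O, P, Q, R, S, T, U, V}, so each is used; only Jack can be U, hence Jack = U.
Priya and Dave between them cover only {S, T} — a naked pair. Remove those values from Carol, Nate, Ivy, Bob, Hank.
Bob must be O (only option left). So Carol can't be O.
Determined: Jack=U, Bob=O. The other people each still have more than one consistent value. That makes 2.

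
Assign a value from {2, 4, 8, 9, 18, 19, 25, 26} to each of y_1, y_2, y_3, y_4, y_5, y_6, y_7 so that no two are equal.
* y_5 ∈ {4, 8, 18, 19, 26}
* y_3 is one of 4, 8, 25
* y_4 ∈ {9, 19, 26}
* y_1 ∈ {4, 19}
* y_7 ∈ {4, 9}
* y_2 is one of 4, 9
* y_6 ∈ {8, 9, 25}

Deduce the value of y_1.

19

Among the 7 variables, 18 fits only y_5 (and all 7 values in {4, 8, 9, 18, 19, 25, 26} must be used), so y_5 = 18.
The 6 still-open variables together cover exactly {4, 8, 9, 19, 25, 26} — 6 values for 6 variables — and 26 appears only in y_4's list, so y_4 = 26.
The 5 still-open variables draw from only 5 values {4, 8, 9, 19, 25}, so each is used; only y_1 can be 19, hence y_1 = 19.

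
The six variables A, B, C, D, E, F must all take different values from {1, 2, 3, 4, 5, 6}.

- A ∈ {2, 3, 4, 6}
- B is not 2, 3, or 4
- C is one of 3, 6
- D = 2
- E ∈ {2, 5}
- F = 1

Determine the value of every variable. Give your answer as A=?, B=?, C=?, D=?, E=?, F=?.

A=4, B=6, C=3, D=2, E=5, F=1

D's domain is down to {2}, so D = 2. Remove 2 from A, E.
E has just one choice, so E = 5. Eliminate 5 elsewhere: B.
F's domain is down to {1}, so F = 1. Remove 1 from B.
B's domain is down to {6}, so B = 6. Eliminate 6 elsewhere: A, C.
C has just one choice, so C = 3. Remove 3 from A.
A must be 4 (only option left).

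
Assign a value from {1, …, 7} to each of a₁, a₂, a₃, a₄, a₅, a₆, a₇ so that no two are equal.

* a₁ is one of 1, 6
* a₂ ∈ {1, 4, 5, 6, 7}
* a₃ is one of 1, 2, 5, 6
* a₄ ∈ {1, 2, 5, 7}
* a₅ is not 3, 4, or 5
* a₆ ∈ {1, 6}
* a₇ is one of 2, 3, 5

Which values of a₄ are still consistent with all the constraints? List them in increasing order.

Among the 7 variables, 3 fits only a₇ (and all 7 values in {1, 2, 3, 4, 5, 6, 7} must be used), so a₇ = 3.
Among the 6 still-open variables, 4 fits only a₂ (and all 6 values in {1, 2, 4, 5, 6, 7} must be used), so a₂ = 4.
a₁ and a₆ share exactly the 2 values {1, 6}; by pigeonhole those values go to them, so strike 1, 6 from a₃, a₄, a₅.
No further eliminations apply; a₄ can still be any of 2, 5, 7.

2, 5, 7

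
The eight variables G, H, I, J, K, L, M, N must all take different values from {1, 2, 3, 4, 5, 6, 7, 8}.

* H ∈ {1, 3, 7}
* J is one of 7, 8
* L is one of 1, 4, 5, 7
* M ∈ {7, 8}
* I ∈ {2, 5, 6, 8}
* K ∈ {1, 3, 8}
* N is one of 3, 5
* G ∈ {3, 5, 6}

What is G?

6

Among the 8 variables, 2 fits only I (and all 8 values in {1, 2, 3, 4, 5, 6, 7, 8} must be used), so I = 2.
The 7 still-open variables draw from only 7 values {1, 3, 4, 5, 6, 7, 8}, so each is used; only L can be 4, hence L = 4.
Among the 6 still-open variables, 6 fits only G (and all 6 values in {1, 3, 5, 6, 7, 8} must be used), so G = 6.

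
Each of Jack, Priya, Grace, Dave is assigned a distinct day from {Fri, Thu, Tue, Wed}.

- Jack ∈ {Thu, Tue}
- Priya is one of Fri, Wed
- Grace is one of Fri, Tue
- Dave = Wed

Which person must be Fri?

Priya

Dave must be Wed (only option left). Eliminate Wed elsewhere: Priya.
So Fri goes to Priya.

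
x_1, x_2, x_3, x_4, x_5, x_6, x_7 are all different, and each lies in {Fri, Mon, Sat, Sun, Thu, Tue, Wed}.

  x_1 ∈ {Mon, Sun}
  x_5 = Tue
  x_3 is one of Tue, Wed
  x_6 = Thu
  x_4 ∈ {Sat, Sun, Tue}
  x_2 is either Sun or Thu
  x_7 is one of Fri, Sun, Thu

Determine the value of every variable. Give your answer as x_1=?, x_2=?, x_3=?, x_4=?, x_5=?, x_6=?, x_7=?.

x_5's domain is down to {Tue}, so x_5 = Tue. Strike Tue from x_3, x_4.
x_6 has just one choice, so x_6 = Thu. Eliminate Thu elsewhere: x_2, x_7.
x_2 has just one choice, so x_2 = Sun. So x_1, x_4, x_7 can't be Sun.
That leaves x_3 = Wed.
x_4's domain is down to {Sat}, so x_4 = Sat.
x_7 has just one choice, so x_7 = Fri.
x_1 has just one choice, so x_1 = Mon.

x_1=Mon, x_2=Sun, x_3=Wed, x_4=Sat, x_5=Tue, x_6=Thu, x_7=Fri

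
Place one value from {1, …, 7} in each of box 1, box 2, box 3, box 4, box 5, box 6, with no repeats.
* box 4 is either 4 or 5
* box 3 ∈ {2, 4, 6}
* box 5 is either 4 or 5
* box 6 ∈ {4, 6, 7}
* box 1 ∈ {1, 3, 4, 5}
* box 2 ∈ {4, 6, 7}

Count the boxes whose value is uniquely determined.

1

box 4 and box 5 between them cover only {4, 5} — a naked pair. Remove those values from box 1, box 2, box 3, box 6.
box 2 and box 6 between them cover only {6, 7} — a naked pair. Remove those values from box 3.
box 3 has just one choice, so box 3 = 2.
Determined: box 3=2. The other boxes each still have more than one consistent value. That makes 1.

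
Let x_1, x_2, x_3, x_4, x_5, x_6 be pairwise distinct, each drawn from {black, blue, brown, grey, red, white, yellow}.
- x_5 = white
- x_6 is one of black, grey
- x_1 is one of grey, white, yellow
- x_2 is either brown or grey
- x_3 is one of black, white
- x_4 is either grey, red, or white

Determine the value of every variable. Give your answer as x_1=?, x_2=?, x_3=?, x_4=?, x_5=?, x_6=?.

x_5 has just one choice, so x_5 = white. Remove white from x_1, x_3, x_4.
x_3 has just one choice, so x_3 = black. So x_6 can't be black.
x_6 has just one choice, so x_6 = grey. Eliminate grey elsewhere: x_1, x_2, x_4.
x_1 must be yellow (only option left).
That leaves x_2 = brown.
x_4's domain is down to {red}, so x_4 = red.

x_1=yellow, x_2=brown, x_3=black, x_4=red, x_5=white, x_6=grey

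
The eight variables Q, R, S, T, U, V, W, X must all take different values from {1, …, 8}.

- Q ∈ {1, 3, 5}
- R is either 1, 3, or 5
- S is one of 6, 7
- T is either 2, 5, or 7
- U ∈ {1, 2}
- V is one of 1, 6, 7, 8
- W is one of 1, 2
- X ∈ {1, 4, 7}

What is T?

7

The 8 variables draw from only 8 values {1, 2, 3, 4, 5, 6, 7, 8}, so each is used; only X can be 4, hence X = 4.
The 7 still-open variables draw from only 7 values {1, 2, 3, 5, 6, 7, 8}, so each is used; only V can be 8, hence V = 8.
The 6 still-open variables together cover exactly {1, 2, 3, 5, 6, 7} — 6 values for 6 variables — and 6 appears only in S's list, so S = 6.
The 5 still-open variables together cover exactly {1, 2, 3, 5, 7} — 5 values for 5 variables — and 7 appears only in T's list, so T = 7.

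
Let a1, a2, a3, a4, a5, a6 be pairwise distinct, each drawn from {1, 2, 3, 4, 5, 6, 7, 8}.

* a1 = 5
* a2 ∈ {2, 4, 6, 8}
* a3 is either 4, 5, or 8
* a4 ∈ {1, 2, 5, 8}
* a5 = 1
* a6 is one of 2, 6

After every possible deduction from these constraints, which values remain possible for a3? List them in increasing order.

a1's domain is down to {5}, so a1 = 5. Eliminate 5 elsewhere: a3, a4.
That leaves a5 = 1. Remove 1 from a4.
No further eliminations apply; a3 can still be any of 4, 8.

4, 8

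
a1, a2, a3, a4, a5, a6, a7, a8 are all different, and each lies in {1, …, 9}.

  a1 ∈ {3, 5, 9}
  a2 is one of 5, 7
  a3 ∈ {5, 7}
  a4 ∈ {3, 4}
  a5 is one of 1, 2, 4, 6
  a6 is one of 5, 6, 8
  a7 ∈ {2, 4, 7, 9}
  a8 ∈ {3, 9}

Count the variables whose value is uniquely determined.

a2 and a3 between them cover only {5, 7} — a naked pair. Remove those values from a1, a6, a7.
a1 and a8 between them cover only {3, 9} — a naked pair. Remove those values from a4, a7.
a4 must be 4 (only option left). Strike 4 from a5, a7.
a7 must be 2 (only option left). Eliminate 2 elsewhere: a5.
Determined: a4=4, a7=2. The other variables each still have more than one consistent value. That makes 2.

2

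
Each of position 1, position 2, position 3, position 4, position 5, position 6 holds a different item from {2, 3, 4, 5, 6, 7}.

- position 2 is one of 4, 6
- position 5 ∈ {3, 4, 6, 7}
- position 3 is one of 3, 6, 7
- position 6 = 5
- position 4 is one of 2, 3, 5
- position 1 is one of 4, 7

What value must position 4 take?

position 6 must be 5 (only option left). Eliminate 5 elsewhere: position 4.
The 5 still-open variables together cover exactly {2, 3, 4, 6, 7} — 5 values for 5 variables — and 2 appears only in position 4's list, so position 4 = 2.

2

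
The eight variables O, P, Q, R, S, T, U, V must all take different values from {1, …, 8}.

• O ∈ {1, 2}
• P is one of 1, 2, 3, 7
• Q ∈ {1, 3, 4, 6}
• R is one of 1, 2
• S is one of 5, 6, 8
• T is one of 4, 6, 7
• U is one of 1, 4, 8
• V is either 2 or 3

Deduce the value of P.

The 8 variables together cover exactly {1, 2, 3, 4, 5, 6, 7, 8} — 8 values for 8 variables — and 5 appears only in S's list, so S = 5.
The 7 still-open variables together cover exactly {1, 2, 3, 4, 6, 7, 8} — 7 values for 7 variables — and 8 appears only in U's list, so U = 8.
O and R share exactly the 2 values {1, 2}; by pigeonhole those values go to them, so strike 1, 2 from P, Q, V.
V's domain is down to {3}, so V = 3. Strike 3 from P, Q.
So P = 7.

7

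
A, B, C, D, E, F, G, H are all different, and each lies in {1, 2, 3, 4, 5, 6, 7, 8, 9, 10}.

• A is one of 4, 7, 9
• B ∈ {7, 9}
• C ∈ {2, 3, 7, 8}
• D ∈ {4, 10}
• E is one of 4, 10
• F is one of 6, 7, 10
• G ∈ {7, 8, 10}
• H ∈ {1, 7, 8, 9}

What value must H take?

1

The 2 variables D and E are confined to {4, 10}, which locks those values in; drop them from A, F, G.
The 2 variables A and B are confined to {7, 9}, which locks those values in; drop them from C, F, G, H.
F's domain is down to {6}, so F = 6.
G must be 8 (only option left). Remove 8 from C, H.
So H = 1.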